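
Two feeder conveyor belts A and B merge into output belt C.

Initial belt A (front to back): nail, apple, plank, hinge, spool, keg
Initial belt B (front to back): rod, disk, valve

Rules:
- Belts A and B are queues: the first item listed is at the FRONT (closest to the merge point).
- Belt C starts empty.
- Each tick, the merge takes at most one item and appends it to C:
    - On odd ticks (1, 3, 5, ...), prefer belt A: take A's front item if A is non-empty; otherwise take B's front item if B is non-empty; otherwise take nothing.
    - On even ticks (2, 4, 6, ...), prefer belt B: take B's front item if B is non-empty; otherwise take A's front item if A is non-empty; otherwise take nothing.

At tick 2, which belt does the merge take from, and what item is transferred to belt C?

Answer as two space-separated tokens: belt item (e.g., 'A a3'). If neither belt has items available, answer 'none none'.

Tick 1: prefer A, take nail from A; A=[apple,plank,hinge,spool,keg] B=[rod,disk,valve] C=[nail]
Tick 2: prefer B, take rod from B; A=[apple,plank,hinge,spool,keg] B=[disk,valve] C=[nail,rod]

Answer: B rod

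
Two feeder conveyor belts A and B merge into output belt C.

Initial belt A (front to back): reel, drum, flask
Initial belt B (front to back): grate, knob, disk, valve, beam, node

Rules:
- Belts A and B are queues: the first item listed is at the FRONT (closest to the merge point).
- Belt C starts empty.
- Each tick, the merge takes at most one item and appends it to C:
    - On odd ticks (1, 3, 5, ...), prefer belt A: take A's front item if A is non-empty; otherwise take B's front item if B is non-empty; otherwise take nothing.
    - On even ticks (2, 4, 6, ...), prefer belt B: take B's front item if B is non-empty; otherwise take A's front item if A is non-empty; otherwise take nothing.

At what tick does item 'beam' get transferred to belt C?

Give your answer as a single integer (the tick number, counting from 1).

Tick 1: prefer A, take reel from A; A=[drum,flask] B=[grate,knob,disk,valve,beam,node] C=[reel]
Tick 2: prefer B, take grate from B; A=[drum,flask] B=[knob,disk,valve,beam,node] C=[reel,grate]
Tick 3: prefer A, take drum from A; A=[flask] B=[knob,disk,valve,beam,node] C=[reel,grate,drum]
Tick 4: prefer B, take knob from B; A=[flask] B=[disk,valve,beam,node] C=[reel,grate,drum,knob]
Tick 5: prefer A, take flask from A; A=[-] B=[disk,valve,beam,node] C=[reel,grate,drum,knob,flask]
Tick 6: prefer B, take disk from B; A=[-] B=[valve,beam,node] C=[reel,grate,drum,knob,flask,disk]
Tick 7: prefer A, take valve from B; A=[-] B=[beam,node] C=[reel,grate,drum,knob,flask,disk,valve]
Tick 8: prefer B, take beam from B; A=[-] B=[node] C=[reel,grate,drum,knob,flask,disk,valve,beam]

Answer: 8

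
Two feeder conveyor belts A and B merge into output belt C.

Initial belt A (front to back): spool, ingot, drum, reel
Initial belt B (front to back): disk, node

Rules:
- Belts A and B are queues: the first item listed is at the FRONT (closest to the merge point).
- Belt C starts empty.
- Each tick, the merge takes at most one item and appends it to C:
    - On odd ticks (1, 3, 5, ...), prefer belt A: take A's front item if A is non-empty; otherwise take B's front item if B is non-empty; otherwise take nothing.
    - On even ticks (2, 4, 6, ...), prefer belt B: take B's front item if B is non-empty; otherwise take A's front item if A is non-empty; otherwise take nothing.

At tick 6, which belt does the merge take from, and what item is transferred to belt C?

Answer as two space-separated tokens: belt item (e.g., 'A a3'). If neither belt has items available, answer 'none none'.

Tick 1: prefer A, take spool from A; A=[ingot,drum,reel] B=[disk,node] C=[spool]
Tick 2: prefer B, take disk from B; A=[ingot,drum,reel] B=[node] C=[spool,disk]
Tick 3: prefer A, take ingot from A; A=[drum,reel] B=[node] C=[spool,disk,ingot]
Tick 4: prefer B, take node from B; A=[drum,reel] B=[-] C=[spool,disk,ingot,node]
Tick 5: prefer A, take drum from A; A=[reel] B=[-] C=[spool,disk,ingot,node,drum]
Tick 6: prefer B, take reel from A; A=[-] B=[-] C=[spool,disk,ingot,node,drum,reel]

Answer: A reel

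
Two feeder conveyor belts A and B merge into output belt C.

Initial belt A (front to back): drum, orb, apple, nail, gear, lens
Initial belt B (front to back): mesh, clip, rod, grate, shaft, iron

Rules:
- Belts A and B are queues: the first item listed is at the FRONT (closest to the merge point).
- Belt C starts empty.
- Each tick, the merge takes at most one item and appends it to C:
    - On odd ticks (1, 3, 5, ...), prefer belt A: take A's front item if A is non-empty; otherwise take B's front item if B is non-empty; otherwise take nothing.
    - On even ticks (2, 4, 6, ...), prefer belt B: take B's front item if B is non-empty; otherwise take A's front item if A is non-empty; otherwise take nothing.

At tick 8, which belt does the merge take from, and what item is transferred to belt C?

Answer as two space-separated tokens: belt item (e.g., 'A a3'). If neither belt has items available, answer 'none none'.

Answer: B grate

Derivation:
Tick 1: prefer A, take drum from A; A=[orb,apple,nail,gear,lens] B=[mesh,clip,rod,grate,shaft,iron] C=[drum]
Tick 2: prefer B, take mesh from B; A=[orb,apple,nail,gear,lens] B=[clip,rod,grate,shaft,iron] C=[drum,mesh]
Tick 3: prefer A, take orb from A; A=[apple,nail,gear,lens] B=[clip,rod,grate,shaft,iron] C=[drum,mesh,orb]
Tick 4: prefer B, take clip from B; A=[apple,nail,gear,lens] B=[rod,grate,shaft,iron] C=[drum,mesh,orb,clip]
Tick 5: prefer A, take apple from A; A=[nail,gear,lens] B=[rod,grate,shaft,iron] C=[drum,mesh,orb,clip,apple]
Tick 6: prefer B, take rod from B; A=[nail,gear,lens] B=[grate,shaft,iron] C=[drum,mesh,orb,clip,apple,rod]
Tick 7: prefer A, take nail from A; A=[gear,lens] B=[grate,shaft,iron] C=[drum,mesh,orb,clip,apple,rod,nail]
Tick 8: prefer B, take grate from B; A=[gear,lens] B=[shaft,iron] C=[drum,mesh,orb,clip,apple,rod,nail,grate]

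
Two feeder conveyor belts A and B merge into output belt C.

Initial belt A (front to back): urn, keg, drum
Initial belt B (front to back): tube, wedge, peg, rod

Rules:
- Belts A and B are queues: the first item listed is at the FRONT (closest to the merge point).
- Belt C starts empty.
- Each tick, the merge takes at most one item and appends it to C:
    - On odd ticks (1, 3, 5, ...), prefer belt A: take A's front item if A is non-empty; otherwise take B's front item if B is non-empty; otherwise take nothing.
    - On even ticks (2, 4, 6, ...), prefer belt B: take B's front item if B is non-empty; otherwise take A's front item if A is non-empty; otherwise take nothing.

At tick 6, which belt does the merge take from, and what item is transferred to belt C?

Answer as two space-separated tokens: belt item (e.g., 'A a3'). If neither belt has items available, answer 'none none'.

Answer: B peg

Derivation:
Tick 1: prefer A, take urn from A; A=[keg,drum] B=[tube,wedge,peg,rod] C=[urn]
Tick 2: prefer B, take tube from B; A=[keg,drum] B=[wedge,peg,rod] C=[urn,tube]
Tick 3: prefer A, take keg from A; A=[drum] B=[wedge,peg,rod] C=[urn,tube,keg]
Tick 4: prefer B, take wedge from B; A=[drum] B=[peg,rod] C=[urn,tube,keg,wedge]
Tick 5: prefer A, take drum from A; A=[-] B=[peg,rod] C=[urn,tube,keg,wedge,drum]
Tick 6: prefer B, take peg from B; A=[-] B=[rod] C=[urn,tube,keg,wedge,drum,peg]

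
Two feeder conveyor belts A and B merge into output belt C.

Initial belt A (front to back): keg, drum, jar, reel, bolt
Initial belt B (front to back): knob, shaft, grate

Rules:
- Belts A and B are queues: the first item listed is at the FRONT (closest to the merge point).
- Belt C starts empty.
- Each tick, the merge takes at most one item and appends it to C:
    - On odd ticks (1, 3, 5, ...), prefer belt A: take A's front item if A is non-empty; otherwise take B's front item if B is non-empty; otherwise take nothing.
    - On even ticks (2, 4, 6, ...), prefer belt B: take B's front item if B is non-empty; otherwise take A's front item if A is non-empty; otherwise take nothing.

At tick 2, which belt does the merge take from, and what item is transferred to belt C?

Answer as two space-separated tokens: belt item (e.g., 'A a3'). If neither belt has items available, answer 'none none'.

Tick 1: prefer A, take keg from A; A=[drum,jar,reel,bolt] B=[knob,shaft,grate] C=[keg]
Tick 2: prefer B, take knob from B; A=[drum,jar,reel,bolt] B=[shaft,grate] C=[keg,knob]

Answer: B knob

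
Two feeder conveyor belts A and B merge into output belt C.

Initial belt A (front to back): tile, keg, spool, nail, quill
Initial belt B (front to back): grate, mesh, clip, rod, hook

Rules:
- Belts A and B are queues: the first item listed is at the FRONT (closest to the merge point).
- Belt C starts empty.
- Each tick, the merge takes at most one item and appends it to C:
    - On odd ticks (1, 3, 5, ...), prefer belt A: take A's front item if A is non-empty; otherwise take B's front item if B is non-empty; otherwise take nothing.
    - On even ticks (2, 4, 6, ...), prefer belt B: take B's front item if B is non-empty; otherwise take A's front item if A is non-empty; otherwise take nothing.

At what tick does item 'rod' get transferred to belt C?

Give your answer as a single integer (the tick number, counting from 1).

Tick 1: prefer A, take tile from A; A=[keg,spool,nail,quill] B=[grate,mesh,clip,rod,hook] C=[tile]
Tick 2: prefer B, take grate from B; A=[keg,spool,nail,quill] B=[mesh,clip,rod,hook] C=[tile,grate]
Tick 3: prefer A, take keg from A; A=[spool,nail,quill] B=[mesh,clip,rod,hook] C=[tile,grate,keg]
Tick 4: prefer B, take mesh from B; A=[spool,nail,quill] B=[clip,rod,hook] C=[tile,grate,keg,mesh]
Tick 5: prefer A, take spool from A; A=[nail,quill] B=[clip,rod,hook] C=[tile,grate,keg,mesh,spool]
Tick 6: prefer B, take clip from B; A=[nail,quill] B=[rod,hook] C=[tile,grate,keg,mesh,spool,clip]
Tick 7: prefer A, take nail from A; A=[quill] B=[rod,hook] C=[tile,grate,keg,mesh,spool,clip,nail]
Tick 8: prefer B, take rod from B; A=[quill] B=[hook] C=[tile,grate,keg,mesh,spool,clip,nail,rod]

Answer: 8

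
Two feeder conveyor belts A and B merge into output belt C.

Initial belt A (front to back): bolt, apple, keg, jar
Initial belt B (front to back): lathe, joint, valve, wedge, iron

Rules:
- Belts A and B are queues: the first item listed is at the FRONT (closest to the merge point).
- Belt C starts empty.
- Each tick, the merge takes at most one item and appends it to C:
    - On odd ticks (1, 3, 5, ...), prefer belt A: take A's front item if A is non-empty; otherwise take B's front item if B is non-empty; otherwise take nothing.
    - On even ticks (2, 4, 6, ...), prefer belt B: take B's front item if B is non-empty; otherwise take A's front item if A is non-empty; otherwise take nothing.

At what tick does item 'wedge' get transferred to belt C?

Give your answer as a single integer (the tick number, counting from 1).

Tick 1: prefer A, take bolt from A; A=[apple,keg,jar] B=[lathe,joint,valve,wedge,iron] C=[bolt]
Tick 2: prefer B, take lathe from B; A=[apple,keg,jar] B=[joint,valve,wedge,iron] C=[bolt,lathe]
Tick 3: prefer A, take apple from A; A=[keg,jar] B=[joint,valve,wedge,iron] C=[bolt,lathe,apple]
Tick 4: prefer B, take joint from B; A=[keg,jar] B=[valve,wedge,iron] C=[bolt,lathe,apple,joint]
Tick 5: prefer A, take keg from A; A=[jar] B=[valve,wedge,iron] C=[bolt,lathe,apple,joint,keg]
Tick 6: prefer B, take valve from B; A=[jar] B=[wedge,iron] C=[bolt,lathe,apple,joint,keg,valve]
Tick 7: prefer A, take jar from A; A=[-] B=[wedge,iron] C=[bolt,lathe,apple,joint,keg,valve,jar]
Tick 8: prefer B, take wedge from B; A=[-] B=[iron] C=[bolt,lathe,apple,joint,keg,valve,jar,wedge]

Answer: 8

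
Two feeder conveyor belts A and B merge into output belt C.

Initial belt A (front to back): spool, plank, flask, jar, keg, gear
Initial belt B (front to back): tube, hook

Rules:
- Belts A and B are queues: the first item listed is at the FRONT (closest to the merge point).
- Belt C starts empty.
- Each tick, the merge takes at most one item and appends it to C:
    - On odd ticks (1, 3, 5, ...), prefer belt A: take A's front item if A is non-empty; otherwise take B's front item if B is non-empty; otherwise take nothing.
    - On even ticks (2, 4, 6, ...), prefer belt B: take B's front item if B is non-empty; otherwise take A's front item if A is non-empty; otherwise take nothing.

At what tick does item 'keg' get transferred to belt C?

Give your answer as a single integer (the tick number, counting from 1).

Answer: 7

Derivation:
Tick 1: prefer A, take spool from A; A=[plank,flask,jar,keg,gear] B=[tube,hook] C=[spool]
Tick 2: prefer B, take tube from B; A=[plank,flask,jar,keg,gear] B=[hook] C=[spool,tube]
Tick 3: prefer A, take plank from A; A=[flask,jar,keg,gear] B=[hook] C=[spool,tube,plank]
Tick 4: prefer B, take hook from B; A=[flask,jar,keg,gear] B=[-] C=[spool,tube,plank,hook]
Tick 5: prefer A, take flask from A; A=[jar,keg,gear] B=[-] C=[spool,tube,plank,hook,flask]
Tick 6: prefer B, take jar from A; A=[keg,gear] B=[-] C=[spool,tube,plank,hook,flask,jar]
Tick 7: prefer A, take keg from A; A=[gear] B=[-] C=[spool,tube,plank,hook,flask,jar,keg]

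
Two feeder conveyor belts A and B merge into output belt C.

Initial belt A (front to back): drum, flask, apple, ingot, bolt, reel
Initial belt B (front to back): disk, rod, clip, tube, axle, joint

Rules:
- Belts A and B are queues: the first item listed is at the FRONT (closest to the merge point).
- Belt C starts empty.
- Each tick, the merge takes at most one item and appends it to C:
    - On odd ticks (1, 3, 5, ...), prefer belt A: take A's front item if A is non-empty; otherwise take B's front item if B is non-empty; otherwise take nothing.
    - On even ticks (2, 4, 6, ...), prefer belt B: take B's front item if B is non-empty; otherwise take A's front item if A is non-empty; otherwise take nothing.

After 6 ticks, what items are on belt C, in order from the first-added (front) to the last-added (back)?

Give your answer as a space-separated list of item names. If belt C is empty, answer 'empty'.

Tick 1: prefer A, take drum from A; A=[flask,apple,ingot,bolt,reel] B=[disk,rod,clip,tube,axle,joint] C=[drum]
Tick 2: prefer B, take disk from B; A=[flask,apple,ingot,bolt,reel] B=[rod,clip,tube,axle,joint] C=[drum,disk]
Tick 3: prefer A, take flask from A; A=[apple,ingot,bolt,reel] B=[rod,clip,tube,axle,joint] C=[drum,disk,flask]
Tick 4: prefer B, take rod from B; A=[apple,ingot,bolt,reel] B=[clip,tube,axle,joint] C=[drum,disk,flask,rod]
Tick 5: prefer A, take apple from A; A=[ingot,bolt,reel] B=[clip,tube,axle,joint] C=[drum,disk,flask,rod,apple]
Tick 6: prefer B, take clip from B; A=[ingot,bolt,reel] B=[tube,axle,joint] C=[drum,disk,flask,rod,apple,clip]

Answer: drum disk flask rod apple clip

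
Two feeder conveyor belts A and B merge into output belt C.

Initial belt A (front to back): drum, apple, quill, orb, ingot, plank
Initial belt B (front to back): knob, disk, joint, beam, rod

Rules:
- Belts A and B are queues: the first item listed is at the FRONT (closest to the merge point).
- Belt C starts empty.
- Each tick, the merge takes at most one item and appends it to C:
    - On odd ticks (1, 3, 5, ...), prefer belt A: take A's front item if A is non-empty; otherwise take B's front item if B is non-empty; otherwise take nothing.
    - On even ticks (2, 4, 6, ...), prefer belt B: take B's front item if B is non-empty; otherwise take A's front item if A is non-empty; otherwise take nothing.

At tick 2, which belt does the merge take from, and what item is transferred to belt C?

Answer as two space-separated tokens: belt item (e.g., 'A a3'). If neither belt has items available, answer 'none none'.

Answer: B knob

Derivation:
Tick 1: prefer A, take drum from A; A=[apple,quill,orb,ingot,plank] B=[knob,disk,joint,beam,rod] C=[drum]
Tick 2: prefer B, take knob from B; A=[apple,quill,orb,ingot,plank] B=[disk,joint,beam,rod] C=[drum,knob]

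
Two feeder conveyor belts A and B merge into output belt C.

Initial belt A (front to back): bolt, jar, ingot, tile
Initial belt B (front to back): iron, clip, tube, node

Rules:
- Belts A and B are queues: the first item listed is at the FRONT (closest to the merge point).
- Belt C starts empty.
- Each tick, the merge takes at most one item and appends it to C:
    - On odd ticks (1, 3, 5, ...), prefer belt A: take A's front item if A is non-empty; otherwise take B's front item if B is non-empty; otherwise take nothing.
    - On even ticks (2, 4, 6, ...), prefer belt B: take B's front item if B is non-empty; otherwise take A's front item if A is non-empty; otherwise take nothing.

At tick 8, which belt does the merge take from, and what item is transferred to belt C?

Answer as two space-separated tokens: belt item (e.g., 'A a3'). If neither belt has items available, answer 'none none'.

Answer: B node

Derivation:
Tick 1: prefer A, take bolt from A; A=[jar,ingot,tile] B=[iron,clip,tube,node] C=[bolt]
Tick 2: prefer B, take iron from B; A=[jar,ingot,tile] B=[clip,tube,node] C=[bolt,iron]
Tick 3: prefer A, take jar from A; A=[ingot,tile] B=[clip,tube,node] C=[bolt,iron,jar]
Tick 4: prefer B, take clip from B; A=[ingot,tile] B=[tube,node] C=[bolt,iron,jar,clip]
Tick 5: prefer A, take ingot from A; A=[tile] B=[tube,node] C=[bolt,iron,jar,clip,ingot]
Tick 6: prefer B, take tube from B; A=[tile] B=[node] C=[bolt,iron,jar,clip,ingot,tube]
Tick 7: prefer A, take tile from A; A=[-] B=[node] C=[bolt,iron,jar,clip,ingot,tube,tile]
Tick 8: prefer B, take node from B; A=[-] B=[-] C=[bolt,iron,jar,clip,ingot,tube,tile,node]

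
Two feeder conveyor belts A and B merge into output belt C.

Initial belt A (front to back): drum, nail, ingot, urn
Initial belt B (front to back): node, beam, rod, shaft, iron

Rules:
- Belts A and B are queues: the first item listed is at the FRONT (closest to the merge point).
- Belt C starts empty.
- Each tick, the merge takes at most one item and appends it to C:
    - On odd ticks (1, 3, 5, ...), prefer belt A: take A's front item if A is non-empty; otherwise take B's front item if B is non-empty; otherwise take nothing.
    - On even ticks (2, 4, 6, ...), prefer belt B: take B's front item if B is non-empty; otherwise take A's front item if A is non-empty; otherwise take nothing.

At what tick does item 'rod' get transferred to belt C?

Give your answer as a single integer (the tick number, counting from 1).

Tick 1: prefer A, take drum from A; A=[nail,ingot,urn] B=[node,beam,rod,shaft,iron] C=[drum]
Tick 2: prefer B, take node from B; A=[nail,ingot,urn] B=[beam,rod,shaft,iron] C=[drum,node]
Tick 3: prefer A, take nail from A; A=[ingot,urn] B=[beam,rod,shaft,iron] C=[drum,node,nail]
Tick 4: prefer B, take beam from B; A=[ingot,urn] B=[rod,shaft,iron] C=[drum,node,nail,beam]
Tick 5: prefer A, take ingot from A; A=[urn] B=[rod,shaft,iron] C=[drum,node,nail,beam,ingot]
Tick 6: prefer B, take rod from B; A=[urn] B=[shaft,iron] C=[drum,node,nail,beam,ingot,rod]

Answer: 6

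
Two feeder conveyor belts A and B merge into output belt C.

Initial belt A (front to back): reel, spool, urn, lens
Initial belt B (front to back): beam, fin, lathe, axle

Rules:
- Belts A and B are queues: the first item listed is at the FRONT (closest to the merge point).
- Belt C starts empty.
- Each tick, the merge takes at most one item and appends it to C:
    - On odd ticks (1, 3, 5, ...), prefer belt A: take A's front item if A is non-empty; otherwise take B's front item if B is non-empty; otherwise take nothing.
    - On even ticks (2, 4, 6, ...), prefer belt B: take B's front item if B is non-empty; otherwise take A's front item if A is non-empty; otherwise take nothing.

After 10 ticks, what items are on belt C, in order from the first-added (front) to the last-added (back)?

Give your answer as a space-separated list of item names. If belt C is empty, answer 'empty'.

Tick 1: prefer A, take reel from A; A=[spool,urn,lens] B=[beam,fin,lathe,axle] C=[reel]
Tick 2: prefer B, take beam from B; A=[spool,urn,lens] B=[fin,lathe,axle] C=[reel,beam]
Tick 3: prefer A, take spool from A; A=[urn,lens] B=[fin,lathe,axle] C=[reel,beam,spool]
Tick 4: prefer B, take fin from B; A=[urn,lens] B=[lathe,axle] C=[reel,beam,spool,fin]
Tick 5: prefer A, take urn from A; A=[lens] B=[lathe,axle] C=[reel,beam,spool,fin,urn]
Tick 6: prefer B, take lathe from B; A=[lens] B=[axle] C=[reel,beam,spool,fin,urn,lathe]
Tick 7: prefer A, take lens from A; A=[-] B=[axle] C=[reel,beam,spool,fin,urn,lathe,lens]
Tick 8: prefer B, take axle from B; A=[-] B=[-] C=[reel,beam,spool,fin,urn,lathe,lens,axle]
Tick 9: prefer A, both empty, nothing taken; A=[-] B=[-] C=[reel,beam,spool,fin,urn,lathe,lens,axle]
Tick 10: prefer B, both empty, nothing taken; A=[-] B=[-] C=[reel,beam,spool,fin,urn,lathe,lens,axle]

Answer: reel beam spool fin urn lathe lens axle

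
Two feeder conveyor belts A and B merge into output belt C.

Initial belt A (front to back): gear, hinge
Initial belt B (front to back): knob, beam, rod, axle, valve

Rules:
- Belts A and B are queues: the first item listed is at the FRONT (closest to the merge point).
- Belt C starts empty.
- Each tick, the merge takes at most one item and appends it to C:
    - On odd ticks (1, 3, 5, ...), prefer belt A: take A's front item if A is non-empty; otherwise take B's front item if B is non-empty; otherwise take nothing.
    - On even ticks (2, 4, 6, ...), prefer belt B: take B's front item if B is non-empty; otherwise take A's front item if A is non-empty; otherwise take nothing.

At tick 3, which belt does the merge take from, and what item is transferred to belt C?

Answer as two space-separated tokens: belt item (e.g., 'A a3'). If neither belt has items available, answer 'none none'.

Tick 1: prefer A, take gear from A; A=[hinge] B=[knob,beam,rod,axle,valve] C=[gear]
Tick 2: prefer B, take knob from B; A=[hinge] B=[beam,rod,axle,valve] C=[gear,knob]
Tick 3: prefer A, take hinge from A; A=[-] B=[beam,rod,axle,valve] C=[gear,knob,hinge]

Answer: A hinge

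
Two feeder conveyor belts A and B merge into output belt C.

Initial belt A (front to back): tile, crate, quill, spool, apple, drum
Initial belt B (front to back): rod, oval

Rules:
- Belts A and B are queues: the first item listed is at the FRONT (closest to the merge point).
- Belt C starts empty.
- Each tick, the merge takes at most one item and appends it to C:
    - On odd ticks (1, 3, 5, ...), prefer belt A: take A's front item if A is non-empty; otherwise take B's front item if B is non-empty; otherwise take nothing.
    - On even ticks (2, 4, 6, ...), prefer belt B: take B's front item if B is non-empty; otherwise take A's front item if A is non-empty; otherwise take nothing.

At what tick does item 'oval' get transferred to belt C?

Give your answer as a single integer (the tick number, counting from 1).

Tick 1: prefer A, take tile from A; A=[crate,quill,spool,apple,drum] B=[rod,oval] C=[tile]
Tick 2: prefer B, take rod from B; A=[crate,quill,spool,apple,drum] B=[oval] C=[tile,rod]
Tick 3: prefer A, take crate from A; A=[quill,spool,apple,drum] B=[oval] C=[tile,rod,crate]
Tick 4: prefer B, take oval from B; A=[quill,spool,apple,drum] B=[-] C=[tile,rod,crate,oval]

Answer: 4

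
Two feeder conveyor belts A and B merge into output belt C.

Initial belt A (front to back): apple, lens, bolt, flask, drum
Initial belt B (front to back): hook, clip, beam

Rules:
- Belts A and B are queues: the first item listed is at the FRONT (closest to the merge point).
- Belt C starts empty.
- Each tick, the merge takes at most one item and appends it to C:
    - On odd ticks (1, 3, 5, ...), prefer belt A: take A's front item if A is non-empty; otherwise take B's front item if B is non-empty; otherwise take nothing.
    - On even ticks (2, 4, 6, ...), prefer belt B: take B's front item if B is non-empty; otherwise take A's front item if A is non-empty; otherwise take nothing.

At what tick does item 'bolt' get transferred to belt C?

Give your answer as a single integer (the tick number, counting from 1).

Tick 1: prefer A, take apple from A; A=[lens,bolt,flask,drum] B=[hook,clip,beam] C=[apple]
Tick 2: prefer B, take hook from B; A=[lens,bolt,flask,drum] B=[clip,beam] C=[apple,hook]
Tick 3: prefer A, take lens from A; A=[bolt,flask,drum] B=[clip,beam] C=[apple,hook,lens]
Tick 4: prefer B, take clip from B; A=[bolt,flask,drum] B=[beam] C=[apple,hook,lens,clip]
Tick 5: prefer A, take bolt from A; A=[flask,drum] B=[beam] C=[apple,hook,lens,clip,bolt]

Answer: 5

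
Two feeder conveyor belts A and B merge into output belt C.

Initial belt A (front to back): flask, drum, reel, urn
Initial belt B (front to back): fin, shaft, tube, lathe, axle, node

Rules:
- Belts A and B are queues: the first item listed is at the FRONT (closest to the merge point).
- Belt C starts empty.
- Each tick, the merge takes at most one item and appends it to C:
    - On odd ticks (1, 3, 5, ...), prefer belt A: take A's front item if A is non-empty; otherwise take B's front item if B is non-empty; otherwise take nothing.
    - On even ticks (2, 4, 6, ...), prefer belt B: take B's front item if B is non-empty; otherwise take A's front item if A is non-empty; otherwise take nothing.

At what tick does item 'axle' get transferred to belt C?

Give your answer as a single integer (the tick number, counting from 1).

Answer: 9

Derivation:
Tick 1: prefer A, take flask from A; A=[drum,reel,urn] B=[fin,shaft,tube,lathe,axle,node] C=[flask]
Tick 2: prefer B, take fin from B; A=[drum,reel,urn] B=[shaft,tube,lathe,axle,node] C=[flask,fin]
Tick 3: prefer A, take drum from A; A=[reel,urn] B=[shaft,tube,lathe,axle,node] C=[flask,fin,drum]
Tick 4: prefer B, take shaft from B; A=[reel,urn] B=[tube,lathe,axle,node] C=[flask,fin,drum,shaft]
Tick 5: prefer A, take reel from A; A=[urn] B=[tube,lathe,axle,node] C=[flask,fin,drum,shaft,reel]
Tick 6: prefer B, take tube from B; A=[urn] B=[lathe,axle,node] C=[flask,fin,drum,shaft,reel,tube]
Tick 7: prefer A, take urn from A; A=[-] B=[lathe,axle,node] C=[flask,fin,drum,shaft,reel,tube,urn]
Tick 8: prefer B, take lathe from B; A=[-] B=[axle,node] C=[flask,fin,drum,shaft,reel,tube,urn,lathe]
Tick 9: prefer A, take axle from B; A=[-] B=[node] C=[flask,fin,drum,shaft,reel,tube,urn,lathe,axle]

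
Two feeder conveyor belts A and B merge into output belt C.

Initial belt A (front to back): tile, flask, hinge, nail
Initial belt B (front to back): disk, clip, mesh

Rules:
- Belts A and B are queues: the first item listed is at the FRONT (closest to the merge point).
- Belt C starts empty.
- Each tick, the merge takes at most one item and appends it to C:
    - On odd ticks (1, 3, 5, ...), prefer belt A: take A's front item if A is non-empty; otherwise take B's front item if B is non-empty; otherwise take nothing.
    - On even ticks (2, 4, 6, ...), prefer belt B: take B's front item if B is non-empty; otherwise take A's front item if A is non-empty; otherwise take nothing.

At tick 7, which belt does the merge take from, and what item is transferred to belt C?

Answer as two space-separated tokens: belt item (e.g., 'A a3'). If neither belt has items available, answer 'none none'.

Tick 1: prefer A, take tile from A; A=[flask,hinge,nail] B=[disk,clip,mesh] C=[tile]
Tick 2: prefer B, take disk from B; A=[flask,hinge,nail] B=[clip,mesh] C=[tile,disk]
Tick 3: prefer A, take flask from A; A=[hinge,nail] B=[clip,mesh] C=[tile,disk,flask]
Tick 4: prefer B, take clip from B; A=[hinge,nail] B=[mesh] C=[tile,disk,flask,clip]
Tick 5: prefer A, take hinge from A; A=[nail] B=[mesh] C=[tile,disk,flask,clip,hinge]
Tick 6: prefer B, take mesh from B; A=[nail] B=[-] C=[tile,disk,flask,clip,hinge,mesh]
Tick 7: prefer A, take nail from A; A=[-] B=[-] C=[tile,disk,flask,clip,hinge,mesh,nail]

Answer: A nail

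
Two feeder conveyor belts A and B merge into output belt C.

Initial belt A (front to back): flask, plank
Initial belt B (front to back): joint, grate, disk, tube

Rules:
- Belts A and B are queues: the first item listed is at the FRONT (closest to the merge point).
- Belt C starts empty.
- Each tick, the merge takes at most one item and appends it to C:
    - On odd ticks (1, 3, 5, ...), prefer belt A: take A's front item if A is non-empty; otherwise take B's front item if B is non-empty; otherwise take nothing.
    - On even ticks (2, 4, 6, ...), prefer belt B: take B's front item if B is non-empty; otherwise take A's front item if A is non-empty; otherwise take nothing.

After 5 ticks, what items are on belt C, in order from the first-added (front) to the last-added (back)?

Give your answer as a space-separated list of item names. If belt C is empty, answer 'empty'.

Tick 1: prefer A, take flask from A; A=[plank] B=[joint,grate,disk,tube] C=[flask]
Tick 2: prefer B, take joint from B; A=[plank] B=[grate,disk,tube] C=[flask,joint]
Tick 3: prefer A, take plank from A; A=[-] B=[grate,disk,tube] C=[flask,joint,plank]
Tick 4: prefer B, take grate from B; A=[-] B=[disk,tube] C=[flask,joint,plank,grate]
Tick 5: prefer A, take disk from B; A=[-] B=[tube] C=[flask,joint,plank,grate,disk]

Answer: flask joint plank grate disk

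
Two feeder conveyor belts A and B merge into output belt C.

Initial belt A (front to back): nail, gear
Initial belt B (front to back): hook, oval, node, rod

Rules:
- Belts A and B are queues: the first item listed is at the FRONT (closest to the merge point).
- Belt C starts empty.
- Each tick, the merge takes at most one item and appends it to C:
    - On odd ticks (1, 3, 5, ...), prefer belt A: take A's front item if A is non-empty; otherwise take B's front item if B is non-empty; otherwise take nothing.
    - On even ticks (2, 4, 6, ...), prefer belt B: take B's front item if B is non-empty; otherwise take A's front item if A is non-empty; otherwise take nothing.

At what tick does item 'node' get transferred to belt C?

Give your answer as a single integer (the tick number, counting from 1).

Answer: 5

Derivation:
Tick 1: prefer A, take nail from A; A=[gear] B=[hook,oval,node,rod] C=[nail]
Tick 2: prefer B, take hook from B; A=[gear] B=[oval,node,rod] C=[nail,hook]
Tick 3: prefer A, take gear from A; A=[-] B=[oval,node,rod] C=[nail,hook,gear]
Tick 4: prefer B, take oval from B; A=[-] B=[node,rod] C=[nail,hook,gear,oval]
Tick 5: prefer A, take node from B; A=[-] B=[rod] C=[nail,hook,gear,oval,node]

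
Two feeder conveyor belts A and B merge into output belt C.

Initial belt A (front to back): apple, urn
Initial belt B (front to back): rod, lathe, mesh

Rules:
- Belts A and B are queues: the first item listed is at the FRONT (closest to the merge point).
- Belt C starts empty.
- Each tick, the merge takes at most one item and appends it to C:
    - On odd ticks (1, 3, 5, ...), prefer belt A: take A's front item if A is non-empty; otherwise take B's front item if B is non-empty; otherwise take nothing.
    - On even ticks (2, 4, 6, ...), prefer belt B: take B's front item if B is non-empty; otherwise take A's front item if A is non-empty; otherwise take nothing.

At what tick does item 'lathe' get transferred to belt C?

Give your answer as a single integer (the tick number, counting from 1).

Answer: 4

Derivation:
Tick 1: prefer A, take apple from A; A=[urn] B=[rod,lathe,mesh] C=[apple]
Tick 2: prefer B, take rod from B; A=[urn] B=[lathe,mesh] C=[apple,rod]
Tick 3: prefer A, take urn from A; A=[-] B=[lathe,mesh] C=[apple,rod,urn]
Tick 4: prefer B, take lathe from B; A=[-] B=[mesh] C=[apple,rod,urn,lathe]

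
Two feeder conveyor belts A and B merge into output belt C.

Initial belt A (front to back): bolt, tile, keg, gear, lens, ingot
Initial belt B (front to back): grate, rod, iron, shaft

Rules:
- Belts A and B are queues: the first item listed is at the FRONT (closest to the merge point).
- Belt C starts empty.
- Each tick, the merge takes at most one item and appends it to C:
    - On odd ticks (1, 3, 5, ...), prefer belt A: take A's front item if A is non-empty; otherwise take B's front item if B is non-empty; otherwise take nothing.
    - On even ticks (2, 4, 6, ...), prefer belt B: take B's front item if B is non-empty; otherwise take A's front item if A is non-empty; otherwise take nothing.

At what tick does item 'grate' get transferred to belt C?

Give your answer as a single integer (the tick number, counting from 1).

Tick 1: prefer A, take bolt from A; A=[tile,keg,gear,lens,ingot] B=[grate,rod,iron,shaft] C=[bolt]
Tick 2: prefer B, take grate from B; A=[tile,keg,gear,lens,ingot] B=[rod,iron,shaft] C=[bolt,grate]

Answer: 2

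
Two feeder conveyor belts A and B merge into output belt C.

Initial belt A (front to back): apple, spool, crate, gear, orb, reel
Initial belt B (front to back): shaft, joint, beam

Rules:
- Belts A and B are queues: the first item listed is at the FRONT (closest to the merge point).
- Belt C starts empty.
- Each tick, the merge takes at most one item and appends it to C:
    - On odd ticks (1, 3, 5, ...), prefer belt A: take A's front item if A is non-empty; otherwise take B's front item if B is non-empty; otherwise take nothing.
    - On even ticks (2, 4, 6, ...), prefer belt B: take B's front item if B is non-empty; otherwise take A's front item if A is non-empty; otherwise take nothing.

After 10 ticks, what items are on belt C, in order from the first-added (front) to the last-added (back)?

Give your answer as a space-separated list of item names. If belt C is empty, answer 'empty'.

Tick 1: prefer A, take apple from A; A=[spool,crate,gear,orb,reel] B=[shaft,joint,beam] C=[apple]
Tick 2: prefer B, take shaft from B; A=[spool,crate,gear,orb,reel] B=[joint,beam] C=[apple,shaft]
Tick 3: prefer A, take spool from A; A=[crate,gear,orb,reel] B=[joint,beam] C=[apple,shaft,spool]
Tick 4: prefer B, take joint from B; A=[crate,gear,orb,reel] B=[beam] C=[apple,shaft,spool,joint]
Tick 5: prefer A, take crate from A; A=[gear,orb,reel] B=[beam] C=[apple,shaft,spool,joint,crate]
Tick 6: prefer B, take beam from B; A=[gear,orb,reel] B=[-] C=[apple,shaft,spool,joint,crate,beam]
Tick 7: prefer A, take gear from A; A=[orb,reel] B=[-] C=[apple,shaft,spool,joint,crate,beam,gear]
Tick 8: prefer B, take orb from A; A=[reel] B=[-] C=[apple,shaft,spool,joint,crate,beam,gear,orb]
Tick 9: prefer A, take reel from A; A=[-] B=[-] C=[apple,shaft,spool,joint,crate,beam,gear,orb,reel]
Tick 10: prefer B, both empty, nothing taken; A=[-] B=[-] C=[apple,shaft,spool,joint,crate,beam,gear,orb,reel]

Answer: apple shaft spool joint crate beam gear orb reel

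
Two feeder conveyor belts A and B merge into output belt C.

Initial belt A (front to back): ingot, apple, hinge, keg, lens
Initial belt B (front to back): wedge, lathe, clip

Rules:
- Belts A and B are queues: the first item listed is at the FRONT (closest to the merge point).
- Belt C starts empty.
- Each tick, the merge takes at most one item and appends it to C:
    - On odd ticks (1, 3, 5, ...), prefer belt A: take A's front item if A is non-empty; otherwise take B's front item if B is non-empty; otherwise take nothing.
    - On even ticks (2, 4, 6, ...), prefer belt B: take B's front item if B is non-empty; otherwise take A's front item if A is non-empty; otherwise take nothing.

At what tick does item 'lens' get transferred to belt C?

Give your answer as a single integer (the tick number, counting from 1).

Answer: 8

Derivation:
Tick 1: prefer A, take ingot from A; A=[apple,hinge,keg,lens] B=[wedge,lathe,clip] C=[ingot]
Tick 2: prefer B, take wedge from B; A=[apple,hinge,keg,lens] B=[lathe,clip] C=[ingot,wedge]
Tick 3: prefer A, take apple from A; A=[hinge,keg,lens] B=[lathe,clip] C=[ingot,wedge,apple]
Tick 4: prefer B, take lathe from B; A=[hinge,keg,lens] B=[clip] C=[ingot,wedge,apple,lathe]
Tick 5: prefer A, take hinge from A; A=[keg,lens] B=[clip] C=[ingot,wedge,apple,lathe,hinge]
Tick 6: prefer B, take clip from B; A=[keg,lens] B=[-] C=[ingot,wedge,apple,lathe,hinge,clip]
Tick 7: prefer A, take keg from A; A=[lens] B=[-] C=[ingot,wedge,apple,lathe,hinge,clip,keg]
Tick 8: prefer B, take lens from A; A=[-] B=[-] C=[ingot,wedge,apple,lathe,hinge,clip,keg,lens]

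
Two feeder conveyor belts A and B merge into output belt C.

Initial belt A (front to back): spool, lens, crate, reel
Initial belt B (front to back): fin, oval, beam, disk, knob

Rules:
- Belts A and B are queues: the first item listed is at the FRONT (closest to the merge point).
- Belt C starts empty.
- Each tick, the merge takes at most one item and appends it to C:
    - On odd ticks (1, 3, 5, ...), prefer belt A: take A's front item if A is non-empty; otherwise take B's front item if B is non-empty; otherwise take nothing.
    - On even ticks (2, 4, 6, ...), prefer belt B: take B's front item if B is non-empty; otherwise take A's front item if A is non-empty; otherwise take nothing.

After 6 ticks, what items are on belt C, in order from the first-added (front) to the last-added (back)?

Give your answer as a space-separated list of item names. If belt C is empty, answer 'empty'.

Tick 1: prefer A, take spool from A; A=[lens,crate,reel] B=[fin,oval,beam,disk,knob] C=[spool]
Tick 2: prefer B, take fin from B; A=[lens,crate,reel] B=[oval,beam,disk,knob] C=[spool,fin]
Tick 3: prefer A, take lens from A; A=[crate,reel] B=[oval,beam,disk,knob] C=[spool,fin,lens]
Tick 4: prefer B, take oval from B; A=[crate,reel] B=[beam,disk,knob] C=[spool,fin,lens,oval]
Tick 5: prefer A, take crate from A; A=[reel] B=[beam,disk,knob] C=[spool,fin,lens,oval,crate]
Tick 6: prefer B, take beam from B; A=[reel] B=[disk,knob] C=[spool,fin,lens,oval,crate,beam]

Answer: spool fin lens oval crate beam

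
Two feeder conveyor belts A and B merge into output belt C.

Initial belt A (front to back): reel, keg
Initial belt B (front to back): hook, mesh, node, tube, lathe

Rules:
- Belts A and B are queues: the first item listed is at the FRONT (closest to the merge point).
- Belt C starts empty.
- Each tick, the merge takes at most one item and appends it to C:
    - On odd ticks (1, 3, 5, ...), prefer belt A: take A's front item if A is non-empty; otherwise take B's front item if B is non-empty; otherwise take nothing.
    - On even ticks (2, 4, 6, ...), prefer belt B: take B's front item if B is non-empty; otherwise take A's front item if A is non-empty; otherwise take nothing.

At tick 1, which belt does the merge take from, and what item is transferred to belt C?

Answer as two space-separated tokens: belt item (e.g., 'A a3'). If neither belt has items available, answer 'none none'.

Answer: A reel

Derivation:
Tick 1: prefer A, take reel from A; A=[keg] B=[hook,mesh,node,tube,lathe] C=[reel]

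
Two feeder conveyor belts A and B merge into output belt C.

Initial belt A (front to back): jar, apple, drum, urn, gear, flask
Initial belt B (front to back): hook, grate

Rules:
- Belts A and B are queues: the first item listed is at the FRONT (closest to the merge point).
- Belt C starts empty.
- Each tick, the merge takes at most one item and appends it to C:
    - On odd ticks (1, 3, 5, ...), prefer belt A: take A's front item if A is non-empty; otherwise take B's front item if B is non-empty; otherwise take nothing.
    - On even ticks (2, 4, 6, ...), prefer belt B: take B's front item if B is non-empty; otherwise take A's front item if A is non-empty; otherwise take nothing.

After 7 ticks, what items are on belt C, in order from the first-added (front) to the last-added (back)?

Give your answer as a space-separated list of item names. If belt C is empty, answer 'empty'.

Answer: jar hook apple grate drum urn gear

Derivation:
Tick 1: prefer A, take jar from A; A=[apple,drum,urn,gear,flask] B=[hook,grate] C=[jar]
Tick 2: prefer B, take hook from B; A=[apple,drum,urn,gear,flask] B=[grate] C=[jar,hook]
Tick 3: prefer A, take apple from A; A=[drum,urn,gear,flask] B=[grate] C=[jar,hook,apple]
Tick 4: prefer B, take grate from B; A=[drum,urn,gear,flask] B=[-] C=[jar,hook,apple,grate]
Tick 5: prefer A, take drum from A; A=[urn,gear,flask] B=[-] C=[jar,hook,apple,grate,drum]
Tick 6: prefer B, take urn from A; A=[gear,flask] B=[-] C=[jar,hook,apple,grate,drum,urn]
Tick 7: prefer A, take gear from A; A=[flask] B=[-] C=[jar,hook,apple,grate,drum,urn,gear]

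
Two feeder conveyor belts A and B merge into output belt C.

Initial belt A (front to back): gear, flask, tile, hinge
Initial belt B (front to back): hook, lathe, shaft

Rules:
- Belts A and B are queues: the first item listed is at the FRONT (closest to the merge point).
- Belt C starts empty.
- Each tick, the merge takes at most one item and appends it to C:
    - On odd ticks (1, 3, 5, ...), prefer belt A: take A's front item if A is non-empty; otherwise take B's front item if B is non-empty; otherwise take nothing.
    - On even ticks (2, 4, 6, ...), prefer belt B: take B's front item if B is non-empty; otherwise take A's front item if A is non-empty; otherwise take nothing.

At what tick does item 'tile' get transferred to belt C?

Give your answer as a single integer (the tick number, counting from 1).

Tick 1: prefer A, take gear from A; A=[flask,tile,hinge] B=[hook,lathe,shaft] C=[gear]
Tick 2: prefer B, take hook from B; A=[flask,tile,hinge] B=[lathe,shaft] C=[gear,hook]
Tick 3: prefer A, take flask from A; A=[tile,hinge] B=[lathe,shaft] C=[gear,hook,flask]
Tick 4: prefer B, take lathe from B; A=[tile,hinge] B=[shaft] C=[gear,hook,flask,lathe]
Tick 5: prefer A, take tile from A; A=[hinge] B=[shaft] C=[gear,hook,flask,lathe,tile]

Answer: 5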